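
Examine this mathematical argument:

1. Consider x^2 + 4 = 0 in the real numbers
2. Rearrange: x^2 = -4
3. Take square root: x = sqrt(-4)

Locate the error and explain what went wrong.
Step 3: Take square root: x = sqrt(-4)

Step 3 takes the square root of -4, which is negative. In the real number system, the square root of a negative number is undefined. The equation x^2 + 4 = 0 has no real solutions. Square roots of negative numbers only exist in the complex numbers.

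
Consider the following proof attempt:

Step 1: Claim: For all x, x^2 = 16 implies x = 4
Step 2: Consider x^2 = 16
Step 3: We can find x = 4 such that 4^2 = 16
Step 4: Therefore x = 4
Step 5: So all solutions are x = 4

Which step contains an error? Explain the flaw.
Step 4: Therefore x = 4

Step 4 incorrectly concludes that x = 4 is the only solution. The proof shows that x = 4 is A solution (existence), but does not show it is the ONLY solution (uniqueness). In fact, x = -4 is also a solution since (-4)^2 = 16. Finding one solution doesn't prove there are no others.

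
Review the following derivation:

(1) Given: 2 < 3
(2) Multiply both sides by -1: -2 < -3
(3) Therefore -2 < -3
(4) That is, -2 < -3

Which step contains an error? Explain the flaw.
Step 2: Multiply both sides by -1: -2 < -3

Step 2 multiplies both sides by -1 but fails to reverse the inequality sign. When multiplying (or dividing) an inequality by a negative number, the direction must be reversed. Since 2 < 3, we should get -2 > -3, i.e., -2 > -3.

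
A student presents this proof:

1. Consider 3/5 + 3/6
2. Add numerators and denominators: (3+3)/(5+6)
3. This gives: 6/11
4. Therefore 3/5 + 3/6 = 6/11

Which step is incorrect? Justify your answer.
Step 2: Add numerators and denominators: (3+3)/(5+6)

Step 2 incorrectly adds fractions by separately adding numerators and denominators. This is wrong. The correct method requires a common denominator: 3/5 + 3/6 = (3×6 + 3×5)/(5×6) = 33/30 = 11/10. The method used gives 6/11, which is different.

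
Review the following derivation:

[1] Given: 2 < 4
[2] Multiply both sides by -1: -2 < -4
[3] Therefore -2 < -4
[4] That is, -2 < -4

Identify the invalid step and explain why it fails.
Step 2: Multiply both sides by -1: -2 < -4

Step 2 multiplies both sides by -1 but fails to reverse the inequality sign. When multiplying (or dividing) an inequality by a negative number, the direction must be reversed. Since 2 < 4, we should get -2 > -4, i.e., -2 > -4.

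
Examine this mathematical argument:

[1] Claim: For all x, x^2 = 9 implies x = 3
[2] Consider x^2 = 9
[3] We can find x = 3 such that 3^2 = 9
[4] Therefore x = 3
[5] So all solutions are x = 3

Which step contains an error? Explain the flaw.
Step 4: Therefore x = 3

Step 4 incorrectly concludes that x = 3 is the only solution. The proof shows that x = 3 is A solution (existence), but does not show it is the ONLY solution (uniqueness). In fact, x = -3 is also a solution since (-3)^2 = 9. Finding one solution doesn't prove there are no others.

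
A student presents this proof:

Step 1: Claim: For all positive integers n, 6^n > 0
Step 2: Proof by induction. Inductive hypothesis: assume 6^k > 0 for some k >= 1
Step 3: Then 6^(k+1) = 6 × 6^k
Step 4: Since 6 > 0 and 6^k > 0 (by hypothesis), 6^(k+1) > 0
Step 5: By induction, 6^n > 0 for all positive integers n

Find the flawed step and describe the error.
Step 5: By induction, 6^n > 0 for all positive integers n

Step 5 concludes the proof by induction, but no base case was ever established. A valid induction proof requires: (1) a base case proving 6^1 > 0, and (2) an inductive step showing IF 6^k > 0 THEN 6^(k+1) > 0. Steps 2-4 correctly establish the inductive step, but without the base case the conclusion in step 5 does not follow.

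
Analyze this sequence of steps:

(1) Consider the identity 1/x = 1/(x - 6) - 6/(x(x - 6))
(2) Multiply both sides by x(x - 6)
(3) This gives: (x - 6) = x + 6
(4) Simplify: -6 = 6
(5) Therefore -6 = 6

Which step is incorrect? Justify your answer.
Step 3: This gives: (x - 6) = x + 6

Step 3 makes a sign error when clearing denominators. Multiplying -6/(x(x - 6)) by x(x - 6) gives -6, not +6. The correct result is (x - 6) = x - 6, which is trivially true, not (x - 6) = x + 6. (Step 1 is a valid identity: 1/(x - 6) - 6/(x(x - 6)) = (x - 6)/(x(x - 6)) = 1/x.)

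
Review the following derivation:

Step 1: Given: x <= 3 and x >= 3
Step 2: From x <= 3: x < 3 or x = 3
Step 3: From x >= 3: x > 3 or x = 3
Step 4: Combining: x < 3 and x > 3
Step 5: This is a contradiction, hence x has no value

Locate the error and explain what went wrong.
Step 4: Combining: x < 3 and x > 3

Step 4 incorrectly combines the conditions. From x <= 3 and x >= 3, the intersection is x = 3. The error treats the 'or' cases as 'and' requirements. The correct conclusion is that x = 3 is the unique solution, not that no solution exists.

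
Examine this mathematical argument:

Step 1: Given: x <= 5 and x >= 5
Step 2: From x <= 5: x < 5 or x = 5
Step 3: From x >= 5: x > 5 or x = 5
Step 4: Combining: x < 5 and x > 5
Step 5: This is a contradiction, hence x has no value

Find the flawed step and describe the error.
Step 4: Combining: x < 5 and x > 5

Step 4 incorrectly combines the conditions. From x <= 5 and x >= 5, the intersection is x = 5. The error treats the 'or' cases as 'and' requirements. The correct conclusion is that x = 5 is the unique solution, not that no solution exists.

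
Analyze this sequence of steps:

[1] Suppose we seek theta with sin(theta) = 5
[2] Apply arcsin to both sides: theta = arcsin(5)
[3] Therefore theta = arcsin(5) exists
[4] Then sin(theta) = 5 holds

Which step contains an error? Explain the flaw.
Step 2: Apply arcsin to both sides: theta = arcsin(5)

Step 2 applies arcsin to 5. However, arcsin(x) is only defined for x in [-1, 1] because sin(theta) can only produce values in that range. Since |5| > 1, arcsin(5) is undefined. There is no angle whose sine equals 5.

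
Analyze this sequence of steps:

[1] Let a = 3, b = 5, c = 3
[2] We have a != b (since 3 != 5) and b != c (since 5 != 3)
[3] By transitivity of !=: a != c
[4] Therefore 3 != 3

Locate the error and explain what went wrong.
Step 3: By transitivity of !=: a != c

Step 3 incorrectly applies transitivity to the '!=' relation. Transitivity states: if a R b and b R c, then a R c. However, '!=' is not transitive. Counterexample: 3 != 5 and 5 != 3, but 3 = 3 (both equal 3). Transitivity holds for relations like <, <=, =, but not for !=.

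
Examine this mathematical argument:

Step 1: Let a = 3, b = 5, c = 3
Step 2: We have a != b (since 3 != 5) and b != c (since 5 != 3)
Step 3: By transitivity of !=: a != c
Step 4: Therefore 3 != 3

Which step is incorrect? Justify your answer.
Step 3: By transitivity of !=: a != c

Step 3 incorrectly applies transitivity to the '!=' relation. Transitivity states: if a R b and b R c, then a R c. However, '!=' is not transitive. Counterexample: 3 != 5 and 5 != 3, but 3 = 3 (both equal 3). Transitivity holds for relations like <, <=, =, but not for !=.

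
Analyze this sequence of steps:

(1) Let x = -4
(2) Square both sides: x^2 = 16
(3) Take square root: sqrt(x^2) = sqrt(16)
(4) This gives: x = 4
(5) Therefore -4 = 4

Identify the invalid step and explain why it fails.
Step 4: This gives: x = 4

Step 4 incorrectly states that sqrt(x^2) = x. The correct identity is sqrt(x^2) = |x|. Since x = -4 < 0, we have sqrt(x^2) = |-4| = 4, not x = -4.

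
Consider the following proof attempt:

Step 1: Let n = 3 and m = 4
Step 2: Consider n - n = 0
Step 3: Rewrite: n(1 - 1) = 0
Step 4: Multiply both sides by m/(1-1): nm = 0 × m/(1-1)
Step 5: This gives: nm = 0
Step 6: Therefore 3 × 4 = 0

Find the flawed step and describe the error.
Step 4: Multiply both sides by m/(1-1): nm = 0 × m/(1-1)

Step 4 multiplies both sides by m/(1-1). However, 1-1 = 0, so this is multiplication by m/0, which is undefined. We cannot multiply by an undefined expression.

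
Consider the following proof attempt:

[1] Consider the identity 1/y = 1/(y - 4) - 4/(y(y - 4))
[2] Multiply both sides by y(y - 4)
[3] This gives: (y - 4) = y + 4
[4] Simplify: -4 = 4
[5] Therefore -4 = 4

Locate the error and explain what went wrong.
Step 3: This gives: (y - 4) = y + 4

Step 3 makes a sign error when clearing denominators. Multiplying -4/(y(y - 4)) by y(y - 4) gives -4, not +4. The correct result is (y - 4) = y - 4, which is trivially true, not (y - 4) = y + 4. (Step 1 is a valid identity: 1/(y - 4) - 4/(y(y - 4)) = (y - 4)/(y(y - 4)) = 1/y.)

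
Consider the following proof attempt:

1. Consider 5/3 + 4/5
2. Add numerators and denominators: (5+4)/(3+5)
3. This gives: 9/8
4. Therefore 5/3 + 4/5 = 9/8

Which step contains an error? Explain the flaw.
Step 2: Add numerators and denominators: (5+4)/(3+5)

Step 2 incorrectly adds fractions by separately adding numerators and denominators. This is wrong. The correct method requires a common denominator: 5/3 + 4/5 = (5×5 + 4×3)/(3×5) = 37/15 = 37/15. The method used gives 9/8, which is different.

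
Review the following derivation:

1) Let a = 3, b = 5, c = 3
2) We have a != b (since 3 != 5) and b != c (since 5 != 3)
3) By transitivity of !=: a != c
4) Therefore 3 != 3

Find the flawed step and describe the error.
Step 3: By transitivity of !=: a != c

Step 3 incorrectly applies transitivity to the '!=' relation. Transitivity states: if a R b and b R c, then a R c. However, '!=' is not transitive. Counterexample: 3 != 5 and 5 != 3, but 3 = 3 (both equal 3). Transitivity holds for relations like <, <=, =, but not for !=.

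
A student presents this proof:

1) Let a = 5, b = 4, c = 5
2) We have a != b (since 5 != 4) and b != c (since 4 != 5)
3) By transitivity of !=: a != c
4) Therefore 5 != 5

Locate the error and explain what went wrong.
Step 3: By transitivity of !=: a != c

Step 3 incorrectly applies transitivity to the '!=' relation. Transitivity states: if a R b and b R c, then a R c. However, '!=' is not transitive. Counterexample: 5 != 4 and 4 != 5, but 5 = 5 (both equal 5). Transitivity holds for relations like <, <=, =, but not for !=.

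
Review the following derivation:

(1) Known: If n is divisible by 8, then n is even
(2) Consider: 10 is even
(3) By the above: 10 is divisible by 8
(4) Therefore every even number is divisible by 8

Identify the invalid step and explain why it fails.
Step 3: By the above: 10 is divisible by 8

Step 3 commits the fallacy of affirming the consequent. The known fact 'divisible by 8 → even' does NOT imply 'even → divisible by 8'. That would be the converse, which is false. For example, 10 is even but 10 ÷ 8 = 1.25, which is not an integer.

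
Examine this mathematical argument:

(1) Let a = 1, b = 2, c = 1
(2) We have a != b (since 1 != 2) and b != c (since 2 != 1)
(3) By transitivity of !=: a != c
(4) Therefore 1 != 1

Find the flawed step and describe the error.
Step 3: By transitivity of !=: a != c

Step 3 incorrectly applies transitivity to the '!=' relation. Transitivity states: if a R b and b R c, then a R c. However, '!=' is not transitive. Counterexample: 1 != 2 and 2 != 1, but 1 = 1 (both equal 1). Transitivity holds for relations like <, <=, =, but not for !=.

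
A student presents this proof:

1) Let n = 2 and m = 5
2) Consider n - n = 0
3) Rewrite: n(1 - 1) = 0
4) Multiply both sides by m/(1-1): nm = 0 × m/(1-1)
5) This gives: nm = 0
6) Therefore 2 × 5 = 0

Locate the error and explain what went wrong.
Step 4: Multiply both sides by m/(1-1): nm = 0 × m/(1-1)

Step 4 multiplies both sides by m/(1-1). However, 1-1 = 0, so this is multiplication by m/0, which is undefined. We cannot multiply by an undefined expression.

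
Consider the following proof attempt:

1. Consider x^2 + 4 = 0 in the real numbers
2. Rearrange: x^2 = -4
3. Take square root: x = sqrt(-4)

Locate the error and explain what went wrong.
Step 3: Take square root: x = sqrt(-4)

Step 3 takes the square root of -4, which is negative. In the real number system, the square root of a negative number is undefined. The equation x^2 + 4 = 0 has no real solutions. Square roots of negative numbers only exist in the complex numbers.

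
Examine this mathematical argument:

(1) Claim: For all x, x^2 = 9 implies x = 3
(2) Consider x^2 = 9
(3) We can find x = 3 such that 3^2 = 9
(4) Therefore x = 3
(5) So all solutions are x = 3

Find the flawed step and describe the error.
Step 4: Therefore x = 3

Step 4 incorrectly concludes that x = 3 is the only solution. The proof shows that x = 3 is A solution (existence), but does not show it is the ONLY solution (uniqueness). In fact, x = -3 is also a solution since (-3)^2 = 9. Finding one solution doesn't prove there are no others.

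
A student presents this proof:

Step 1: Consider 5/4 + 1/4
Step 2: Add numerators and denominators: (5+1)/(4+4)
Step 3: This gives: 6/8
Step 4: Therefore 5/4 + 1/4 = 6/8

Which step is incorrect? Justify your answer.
Step 2: Add numerators and denominators: (5+1)/(4+4)

Step 2 incorrectly adds fractions by separately adding numerators and denominators. This is wrong. The correct method requires a common denominator: 5/4 + 1/4 = (5×4 + 1×4)/(4×4) = 24/16 = 3/2. The method used gives 6/8, which is different.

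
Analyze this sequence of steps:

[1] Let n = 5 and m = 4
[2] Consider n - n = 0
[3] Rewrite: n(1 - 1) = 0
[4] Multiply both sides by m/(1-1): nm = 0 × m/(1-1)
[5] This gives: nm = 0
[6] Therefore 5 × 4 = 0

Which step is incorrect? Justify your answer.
Step 4: Multiply both sides by m/(1-1): nm = 0 × m/(1-1)

Step 4 multiplies both sides by m/(1-1). However, 1-1 = 0, so this is multiplication by m/0, which is undefined. We cannot multiply by an undefined expression.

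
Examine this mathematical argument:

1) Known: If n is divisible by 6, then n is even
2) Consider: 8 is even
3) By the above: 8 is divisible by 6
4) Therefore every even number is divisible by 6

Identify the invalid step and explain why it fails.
Step 3: By the above: 8 is divisible by 6

Step 3 commits the fallacy of affirming the consequent. The known fact 'divisible by 6 → even' does NOT imply 'even → divisible by 6'. That would be the converse, which is false. For example, 8 is even but 8 ÷ 6 = 1.33, which is not an integer.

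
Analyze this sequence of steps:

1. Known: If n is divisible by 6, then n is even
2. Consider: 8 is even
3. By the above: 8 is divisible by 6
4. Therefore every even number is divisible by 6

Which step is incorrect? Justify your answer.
Step 3: By the above: 8 is divisible by 6

Step 3 commits the fallacy of affirming the consequent. The known fact 'divisible by 6 → even' does NOT imply 'even → divisible by 6'. That would be the converse, which is false. For example, 8 is even but 8 ÷ 6 = 1.33, which is not an integer.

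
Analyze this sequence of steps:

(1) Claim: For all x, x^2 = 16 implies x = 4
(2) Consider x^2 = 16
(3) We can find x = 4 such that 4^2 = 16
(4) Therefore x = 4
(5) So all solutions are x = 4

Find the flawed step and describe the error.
Step 4: Therefore x = 4

Step 4 incorrectly concludes that x = 4 is the only solution. The proof shows that x = 4 is A solution (existence), but does not show it is the ONLY solution (uniqueness). In fact, x = -4 is also a solution since (-4)^2 = 16. Finding one solution doesn't prove there are no others.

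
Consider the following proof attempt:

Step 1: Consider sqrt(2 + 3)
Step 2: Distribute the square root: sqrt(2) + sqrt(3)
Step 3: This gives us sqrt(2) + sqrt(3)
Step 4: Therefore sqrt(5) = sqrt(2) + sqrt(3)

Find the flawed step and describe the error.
Step 2: Distribute the square root: sqrt(2) + sqrt(3)

Step 2 incorrectly 'distributes' the square root over addition. The square root function does not distribute: sqrt(a + b) ≠ sqrt(a) + sqrt(b). In fact, sqrt(2 + 3) = sqrt(5) ≈ 2.2361, while sqrt(2) + sqrt(3) ≈ 3.1463.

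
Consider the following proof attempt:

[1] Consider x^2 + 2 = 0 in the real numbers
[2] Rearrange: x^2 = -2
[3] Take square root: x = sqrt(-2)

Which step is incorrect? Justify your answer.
Step 3: Take square root: x = sqrt(-2)

Step 3 takes the square root of -2, which is negative. In the real number system, the square root of a negative number is undefined. The equation x^2 + 2 = 0 has no real solutions. Square roots of negative numbers only exist in the complex numbers.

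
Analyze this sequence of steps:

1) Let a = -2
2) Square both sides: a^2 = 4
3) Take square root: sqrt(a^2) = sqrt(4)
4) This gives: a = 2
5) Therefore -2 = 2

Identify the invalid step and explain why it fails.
Step 4: This gives: a = 2

Step 4 incorrectly states that sqrt(a^2) = a. The correct identity is sqrt(a^2) = |a|. Since a = -2 < 0, we have sqrt(a^2) = |-2| = 2, not a = -2.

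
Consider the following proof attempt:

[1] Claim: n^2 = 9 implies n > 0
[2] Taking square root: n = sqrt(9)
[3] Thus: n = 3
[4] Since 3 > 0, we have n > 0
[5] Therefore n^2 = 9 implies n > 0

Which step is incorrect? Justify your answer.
Step 2: Taking square root: n = sqrt(9)

Step 2 takes the square root and assumes the positive root only. The equation n^2 = 9 actually has two solutions: n = 3 and n = -3. The proof silently assumes n > 0 without justification, then uses this assumption to conclude n > 0, which is circular. The counterexample n = -3 shows the claim is false.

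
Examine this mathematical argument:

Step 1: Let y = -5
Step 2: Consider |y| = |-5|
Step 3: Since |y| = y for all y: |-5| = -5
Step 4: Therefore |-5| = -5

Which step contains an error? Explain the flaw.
Step 3: Since |y| = y for all y: |-5| = -5

Step 3 incorrectly states that |y| = y for all y. The correct definition is |y| = y when y >= 0, and |y| = -y when y < 0. Since -5 < 0, we have |-5| = -(-5) = 5, not -5.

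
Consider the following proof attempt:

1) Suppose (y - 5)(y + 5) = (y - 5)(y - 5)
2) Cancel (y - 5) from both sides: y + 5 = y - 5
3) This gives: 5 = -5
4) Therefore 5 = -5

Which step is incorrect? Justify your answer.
Step 2: Cancel (y - 5) from both sides: y + 5 = y - 5

Step 2 cancels (y - 5) from both sides. This is only valid if (y - 5) ≠ 0, i.e., y ≠ 5. When y = 5, both sides equal zero regardless of the other factors. The correct approach requires considering y = 5 as a separate case.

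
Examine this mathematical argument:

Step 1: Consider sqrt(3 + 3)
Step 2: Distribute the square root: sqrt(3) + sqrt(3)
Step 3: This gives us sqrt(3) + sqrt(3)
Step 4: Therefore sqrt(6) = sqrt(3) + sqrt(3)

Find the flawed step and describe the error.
Step 2: Distribute the square root: sqrt(3) + sqrt(3)

Step 2 incorrectly 'distributes' the square root over addition. The square root function does not distribute: sqrt(a + b) ≠ sqrt(a) + sqrt(b). In fact, sqrt(3 + 3) = sqrt(6) ≈ 2.4495, while sqrt(3) + sqrt(3) ≈ 3.4641.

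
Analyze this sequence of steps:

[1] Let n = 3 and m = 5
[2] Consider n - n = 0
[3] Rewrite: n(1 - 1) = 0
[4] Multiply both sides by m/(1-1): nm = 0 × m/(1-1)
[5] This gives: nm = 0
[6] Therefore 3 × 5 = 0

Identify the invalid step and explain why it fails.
Step 4: Multiply both sides by m/(1-1): nm = 0 × m/(1-1)

Step 4 multiplies both sides by m/(1-1). However, 1-1 = 0, so this is multiplication by m/0, which is undefined. We cannot multiply by an undefined expression.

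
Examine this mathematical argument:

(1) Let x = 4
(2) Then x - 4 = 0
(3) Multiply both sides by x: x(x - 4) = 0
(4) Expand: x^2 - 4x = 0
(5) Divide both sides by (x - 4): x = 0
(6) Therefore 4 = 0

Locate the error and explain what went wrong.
Step 5: Divide both sides by (x - 4): x = 0

Step 5 divides both sides by (x - 4). However, since x = 4, we have (x - 4) = 0. Division by zero is undefined, making this step invalid.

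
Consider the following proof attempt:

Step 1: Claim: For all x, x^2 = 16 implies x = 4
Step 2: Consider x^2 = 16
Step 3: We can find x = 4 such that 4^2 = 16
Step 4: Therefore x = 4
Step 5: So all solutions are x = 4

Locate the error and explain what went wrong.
Step 4: Therefore x = 4

Step 4 incorrectly concludes that x = 4 is the only solution. The proof shows that x = 4 is A solution (existence), but does not show it is the ONLY solution (uniqueness). In fact, x = -4 is also a solution since (-4)^2 = 16. Finding one solution doesn't prove there are no others.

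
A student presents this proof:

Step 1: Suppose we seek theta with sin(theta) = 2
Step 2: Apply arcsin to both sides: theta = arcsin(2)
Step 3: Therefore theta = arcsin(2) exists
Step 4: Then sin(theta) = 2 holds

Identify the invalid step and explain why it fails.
Step 2: Apply arcsin to both sides: theta = arcsin(2)

Step 2 applies arcsin to 2. However, arcsin(x) is only defined for x in [-1, 1] because sin(theta) can only produce values in that range. Since |2| > 1, arcsin(2) is undefined. There is no angle whose sine equals 2.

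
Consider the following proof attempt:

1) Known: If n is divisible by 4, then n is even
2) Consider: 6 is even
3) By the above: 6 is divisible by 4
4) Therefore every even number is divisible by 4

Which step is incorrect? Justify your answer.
Step 3: By the above: 6 is divisible by 4

Step 3 commits the fallacy of affirming the consequent. The known fact 'divisible by 4 → even' does NOT imply 'even → divisible by 4'. That would be the converse, which is false. For example, 6 is even but 6 ÷ 4 = 1.50, which is not an integer.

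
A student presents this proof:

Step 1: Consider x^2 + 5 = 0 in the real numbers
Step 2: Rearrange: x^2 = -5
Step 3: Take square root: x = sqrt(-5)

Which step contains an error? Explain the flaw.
Step 3: Take square root: x = sqrt(-5)

Step 3 takes the square root of -5, which is negative. In the real number system, the square root of a negative number is undefined. The equation x^2 + 5 = 0 has no real solutions. Square roots of negative numbers only exist in the complex numbers.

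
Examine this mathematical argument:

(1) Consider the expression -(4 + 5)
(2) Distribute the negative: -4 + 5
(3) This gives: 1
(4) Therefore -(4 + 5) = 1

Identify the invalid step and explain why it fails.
Step 2: Distribute the negative: -4 + 5

Step 2 incorrectly distributes the negative sign. The correct distribution is -(4 + 5) = -4 - 5 = -9. The negative must be applied to both terms, not just the first. The error treats -(4 + 5) as -4 + 5, which equals 1 instead of -9.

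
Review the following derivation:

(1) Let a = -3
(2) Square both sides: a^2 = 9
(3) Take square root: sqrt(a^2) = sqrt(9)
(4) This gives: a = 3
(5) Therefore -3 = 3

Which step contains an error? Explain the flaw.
Step 4: This gives: a = 3

Step 4 incorrectly states that sqrt(a^2) = a. The correct identity is sqrt(a^2) = |a|. Since a = -3 < 0, we have sqrt(a^2) = |-3| = 3, not a = -3.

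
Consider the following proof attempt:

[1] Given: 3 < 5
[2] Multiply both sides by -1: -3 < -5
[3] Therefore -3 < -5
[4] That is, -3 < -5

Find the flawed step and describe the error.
Step 2: Multiply both sides by -1: -3 < -5

Step 2 multiplies both sides by -1 but fails to reverse the inequality sign. When multiplying (or dividing) an inequality by a negative number, the direction must be reversed. Since 3 < 5, we should get -3 > -5, i.e., -3 > -5.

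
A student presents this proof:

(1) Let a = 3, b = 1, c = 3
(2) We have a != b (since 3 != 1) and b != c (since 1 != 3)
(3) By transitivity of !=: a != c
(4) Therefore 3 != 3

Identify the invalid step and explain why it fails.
Step 3: By transitivity of !=: a != c

Step 3 incorrectly applies transitivity to the '!=' relation. Transitivity states: if a R b and b R c, then a R c. However, '!=' is not transitive. Counterexample: 3 != 1 and 1 != 3, but 3 = 3 (both equal 3). Transitivity holds for relations like <, <=, =, but not for !=.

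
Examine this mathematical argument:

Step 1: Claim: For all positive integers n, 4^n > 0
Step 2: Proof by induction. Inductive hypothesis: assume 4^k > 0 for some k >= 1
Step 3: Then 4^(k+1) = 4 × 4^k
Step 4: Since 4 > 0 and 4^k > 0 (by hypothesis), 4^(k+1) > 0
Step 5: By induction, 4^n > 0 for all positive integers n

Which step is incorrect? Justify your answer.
Step 5: By induction, 4^n > 0 for all positive integers n

Step 5 concludes the proof by induction, but no base case was ever established. A valid induction proof requires: (1) a base case proving 4^1 > 0, and (2) an inductive step showing IF 4^k > 0 THEN 4^(k+1) > 0. Steps 2-4 correctly establish the inductive step, but without the base case the conclusion in step 5 does not follow.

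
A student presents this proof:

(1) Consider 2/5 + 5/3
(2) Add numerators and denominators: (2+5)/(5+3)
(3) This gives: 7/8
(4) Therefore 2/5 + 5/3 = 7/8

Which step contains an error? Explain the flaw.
Step 2: Add numerators and denominators: (2+5)/(5+3)

Step 2 incorrectly adds fractions by separately adding numerators and denominators. This is wrong. The correct method requires a common denominator: 2/5 + 5/3 = (2×3 + 5×5)/(5×3) = 31/15 = 31/15. The method used gives 7/8, which is different.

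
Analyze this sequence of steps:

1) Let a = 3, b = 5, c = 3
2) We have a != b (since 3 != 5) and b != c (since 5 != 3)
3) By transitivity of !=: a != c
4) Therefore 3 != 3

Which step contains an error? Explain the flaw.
Step 3: By transitivity of !=: a != c

Step 3 incorrectly applies transitivity to the '!=' relation. Transitivity states: if a R b and b R c, then a R c. However, '!=' is not transitive. Counterexample: 3 != 5 and 5 != 3, but 3 = 3 (both equal 3). Transitivity holds for relations like <, <=, =, but not for !=.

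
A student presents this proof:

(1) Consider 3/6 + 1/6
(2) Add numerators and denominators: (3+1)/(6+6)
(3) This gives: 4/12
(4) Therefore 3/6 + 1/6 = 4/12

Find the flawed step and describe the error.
Step 2: Add numerators and denominators: (3+1)/(6+6)

Step 2 incorrectly adds fractions by separately adding numerators and denominators. This is wrong. The correct method requires a common denominator: 3/6 + 1/6 = (3×6 + 1×6)/(6×6) = 24/36 = 2/3. The method used gives 4/12, which is different.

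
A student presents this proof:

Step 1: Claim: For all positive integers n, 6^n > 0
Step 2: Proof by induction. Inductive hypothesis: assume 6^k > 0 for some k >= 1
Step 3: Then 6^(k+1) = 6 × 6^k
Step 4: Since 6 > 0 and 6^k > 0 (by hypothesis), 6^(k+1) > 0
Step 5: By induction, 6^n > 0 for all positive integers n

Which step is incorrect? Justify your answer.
Step 5: By induction, 6^n > 0 for all positive integers n

Step 5 concludes the proof by induction, but no base case was ever established. A valid induction proof requires: (1) a base case proving 6^1 > 0, and (2) an inductive step showing IF 6^k > 0 THEN 6^(k+1) > 0. Steps 2-4 correctly establish the inductive step, but without the base case the conclusion in step 5 does not follow.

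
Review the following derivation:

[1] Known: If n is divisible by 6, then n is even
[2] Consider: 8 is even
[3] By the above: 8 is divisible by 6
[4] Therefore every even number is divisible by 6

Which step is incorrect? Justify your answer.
Step 3: By the above: 8 is divisible by 6

Step 3 commits the fallacy of affirming the consequent. The known fact 'divisible by 6 → even' does NOT imply 'even → divisible by 6'. That would be the converse, which is false. For example, 8 is even but 8 ÷ 6 = 1.33, which is not an integer.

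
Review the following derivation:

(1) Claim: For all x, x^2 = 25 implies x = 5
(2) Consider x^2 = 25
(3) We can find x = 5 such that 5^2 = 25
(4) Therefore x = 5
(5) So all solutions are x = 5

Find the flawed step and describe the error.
Step 4: Therefore x = 5

Step 4 incorrectly concludes that x = 5 is the only solution. The proof shows that x = 5 is A solution (existence), but does not show it is the ONLY solution (uniqueness). In fact, x = -5 is also a solution since (-5)^2 = 25. Finding one solution doesn't prove there are no others.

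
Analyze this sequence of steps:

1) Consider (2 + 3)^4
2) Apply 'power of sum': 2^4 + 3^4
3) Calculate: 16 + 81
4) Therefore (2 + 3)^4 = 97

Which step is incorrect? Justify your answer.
Step 2: Apply 'power of sum': 2^4 + 3^4

Step 2 incorrectly applies a non-existent rule '(a+b)^n = a^n + b^n'. This is false in general. The correct expansion uses the binomial theorem. The actual value is (2 + 3)^4 = 5^4 = 625, not 97.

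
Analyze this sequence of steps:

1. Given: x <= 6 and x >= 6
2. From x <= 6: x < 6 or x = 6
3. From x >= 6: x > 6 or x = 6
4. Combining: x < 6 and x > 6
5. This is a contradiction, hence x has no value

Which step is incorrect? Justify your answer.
Step 4: Combining: x < 6 and x > 6

Step 4 incorrectly combines the conditions. From x <= 6 and x >= 6, the intersection is x = 6. The error treats the 'or' cases as 'and' requirements. The correct conclusion is that x = 6 is the unique solution, not that no solution exists.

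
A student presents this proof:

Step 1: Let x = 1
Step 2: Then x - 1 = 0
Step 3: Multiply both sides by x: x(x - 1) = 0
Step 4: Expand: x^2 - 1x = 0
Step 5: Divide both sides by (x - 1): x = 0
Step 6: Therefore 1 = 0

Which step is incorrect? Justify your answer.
Step 5: Divide both sides by (x - 1): x = 0

Step 5 divides both sides by (x - 1). However, since x = 1, we have (x - 1) = 0. Division by zero is undefined, making this step invalid.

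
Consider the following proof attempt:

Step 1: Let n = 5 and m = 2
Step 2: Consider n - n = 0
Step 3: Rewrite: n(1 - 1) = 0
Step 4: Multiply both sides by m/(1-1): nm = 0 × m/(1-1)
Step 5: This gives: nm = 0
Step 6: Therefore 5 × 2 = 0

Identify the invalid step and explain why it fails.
Step 4: Multiply both sides by m/(1-1): nm = 0 × m/(1-1)

Step 4 multiplies both sides by m/(1-1). However, 1-1 = 0, so this is multiplication by m/0, which is undefined. We cannot multiply by an undefined expression.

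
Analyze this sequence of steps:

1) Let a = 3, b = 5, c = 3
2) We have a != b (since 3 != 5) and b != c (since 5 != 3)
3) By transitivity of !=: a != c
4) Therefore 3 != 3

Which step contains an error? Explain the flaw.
Step 3: By transitivity of !=: a != c

Step 3 incorrectly applies transitivity to the '!=' relation. Transitivity states: if a R b and b R c, then a R c. However, '!=' is not transitive. Counterexample: 3 != 5 and 5 != 3, but 3 = 3 (both equal 3). Transitivity holds for relations like <, <=, =, but not for !=.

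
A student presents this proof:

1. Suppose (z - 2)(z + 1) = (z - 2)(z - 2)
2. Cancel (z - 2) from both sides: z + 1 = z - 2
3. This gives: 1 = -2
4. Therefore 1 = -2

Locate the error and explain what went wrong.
Step 2: Cancel (z - 2) from both sides: z + 1 = z - 2

Step 2 cancels (z - 2) from both sides. This is only valid if (z - 2) ≠ 0, i.e., z ≠ 2. When z = 2, both sides equal zero regardless of the other factors. The correct approach requires considering z = 2 as a separate case.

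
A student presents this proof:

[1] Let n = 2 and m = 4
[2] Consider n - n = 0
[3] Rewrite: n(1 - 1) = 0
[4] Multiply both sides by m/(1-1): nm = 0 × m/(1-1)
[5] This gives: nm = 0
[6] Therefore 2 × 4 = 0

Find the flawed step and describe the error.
Step 4: Multiply both sides by m/(1-1): nm = 0 × m/(1-1)

Step 4 multiplies both sides by m/(1-1). However, 1-1 = 0, so this is multiplication by m/0, which is undefined. We cannot multiply by an undefined expression.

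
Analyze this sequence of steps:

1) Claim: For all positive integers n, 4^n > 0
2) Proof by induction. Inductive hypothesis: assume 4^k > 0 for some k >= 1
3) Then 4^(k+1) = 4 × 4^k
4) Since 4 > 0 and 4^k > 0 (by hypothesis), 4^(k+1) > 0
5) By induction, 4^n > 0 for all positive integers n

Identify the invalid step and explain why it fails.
Step 5: By induction, 4^n > 0 for all positive integers n

Step 5 concludes the proof by induction, but no base case was ever established. A valid induction proof requires: (1) a base case proving 4^1 > 0, and (2) an inductive step showing IF 4^k > 0 THEN 4^(k+1) > 0. Steps 2-4 correctly establish the inductive step, but without the base case the conclusion in step 5 does not follow.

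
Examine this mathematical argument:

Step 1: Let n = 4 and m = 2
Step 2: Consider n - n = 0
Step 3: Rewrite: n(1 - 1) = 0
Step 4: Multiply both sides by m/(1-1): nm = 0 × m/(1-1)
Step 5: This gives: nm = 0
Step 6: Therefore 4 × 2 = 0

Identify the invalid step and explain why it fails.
Step 4: Multiply both sides by m/(1-1): nm = 0 × m/(1-1)

Step 4 multiplies both sides by m/(1-1). However, 1-1 = 0, so this is multiplication by m/0, which is undefined. We cannot multiply by an undefined expression.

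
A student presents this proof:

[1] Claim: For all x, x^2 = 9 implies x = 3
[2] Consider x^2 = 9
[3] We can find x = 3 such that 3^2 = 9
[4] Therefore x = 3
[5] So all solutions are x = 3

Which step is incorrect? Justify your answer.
Step 4: Therefore x = 3

Step 4 incorrectly concludes that x = 3 is the only solution. The proof shows that x = 3 is A solution (existence), but does not show it is the ONLY solution (uniqueness). In fact, x = -3 is also a solution since (-3)^2 = 9. Finding one solution doesn't prove there are no others.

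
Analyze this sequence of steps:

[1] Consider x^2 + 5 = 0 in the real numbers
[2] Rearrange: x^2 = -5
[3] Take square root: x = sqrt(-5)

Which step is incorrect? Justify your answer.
Step 3: Take square root: x = sqrt(-5)

Step 3 takes the square root of -5, which is negative. In the real number system, the square root of a negative number is undefined. The equation x^2 + 5 = 0 has no real solutions. Square roots of negative numbers only exist in the complex numbers.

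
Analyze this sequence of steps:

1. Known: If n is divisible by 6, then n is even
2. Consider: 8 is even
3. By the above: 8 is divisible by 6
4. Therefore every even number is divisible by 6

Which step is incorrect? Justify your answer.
Step 3: By the above: 8 is divisible by 6

Step 3 commits the fallacy of affirming the consequent. The known fact 'divisible by 6 → even' does NOT imply 'even → divisible by 6'. That would be the converse, which is false. For example, 8 is even but 8 ÷ 6 = 1.33, which is not an integer.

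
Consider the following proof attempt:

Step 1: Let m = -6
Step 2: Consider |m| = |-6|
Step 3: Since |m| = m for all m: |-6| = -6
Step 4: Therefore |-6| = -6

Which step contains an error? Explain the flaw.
Step 3: Since |m| = m for all m: |-6| = -6

Step 3 incorrectly states that |m| = m for all m. The correct definition is |m| = m when m >= 0, and |m| = -m when m < 0. Since -6 < 0, we have |-6| = -(-6) = 6, not -6.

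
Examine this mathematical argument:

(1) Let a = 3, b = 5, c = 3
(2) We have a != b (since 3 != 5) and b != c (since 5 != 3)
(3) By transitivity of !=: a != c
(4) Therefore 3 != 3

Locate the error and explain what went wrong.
Step 3: By transitivity of !=: a != c

Step 3 incorrectly applies transitivity to the '!=' relation. Transitivity states: if a R b and b R c, then a R c. However, '!=' is not transitive. Counterexample: 3 != 5 and 5 != 3, but 3 = 3 (both equal 3). Transitivity holds for relations like <, <=, =, but not for !=.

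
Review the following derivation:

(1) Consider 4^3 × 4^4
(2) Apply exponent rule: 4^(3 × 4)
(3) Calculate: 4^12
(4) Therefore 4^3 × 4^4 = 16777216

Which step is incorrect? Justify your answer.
Step 2: Apply exponent rule: 4^(3 × 4)

Step 2 incorrectly states that a^b × a^c = a^(b×c). The correct rule is a^b × a^c = a^(b+c). The actual value is 4^3 × 4^4 = 4^7 = 16384, not 4^12 = 16777216.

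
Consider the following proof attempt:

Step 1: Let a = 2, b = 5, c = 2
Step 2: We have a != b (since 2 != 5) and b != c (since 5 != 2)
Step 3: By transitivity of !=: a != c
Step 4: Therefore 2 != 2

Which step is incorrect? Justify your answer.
Step 3: By transitivity of !=: a != c

Step 3 incorrectly applies transitivity to the '!=' relation. Transitivity states: if a R b and b R c, then a R c. However, '!=' is not transitive. Counterexample: 2 != 5 and 5 != 2, but 2 = 2 (both equal 2). Transitivity holds for relations like <, <=, =, but not for !=.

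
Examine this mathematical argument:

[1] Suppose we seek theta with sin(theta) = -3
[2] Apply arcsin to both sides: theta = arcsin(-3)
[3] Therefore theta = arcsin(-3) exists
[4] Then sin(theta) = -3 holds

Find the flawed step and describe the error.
Step 2: Apply arcsin to both sides: theta = arcsin(-3)

Step 2 applies arcsin to -3. However, arcsin(x) is only defined for x in [-1, 1] because sin(theta) can only produce values in that range. Since |-3| > 1, arcsin(-3) is undefined. There is no angle whose sine equals -3.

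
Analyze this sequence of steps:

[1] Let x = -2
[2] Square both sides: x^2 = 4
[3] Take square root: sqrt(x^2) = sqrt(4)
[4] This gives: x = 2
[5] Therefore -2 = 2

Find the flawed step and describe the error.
Step 4: This gives: x = 2

Step 4 incorrectly states that sqrt(x^2) = x. The correct identity is sqrt(x^2) = |x|. Since x = -2 < 0, we have sqrt(x^2) = |-2| = 2, not x = -2.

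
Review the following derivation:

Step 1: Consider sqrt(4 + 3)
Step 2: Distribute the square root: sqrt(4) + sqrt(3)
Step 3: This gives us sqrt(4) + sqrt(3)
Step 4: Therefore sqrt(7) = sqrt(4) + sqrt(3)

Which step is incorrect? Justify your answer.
Step 2: Distribute the square root: sqrt(4) + sqrt(3)

Step 2 incorrectly 'distributes' the square root over addition. The square root function does not distribute: sqrt(a + b) ≠ sqrt(a) + sqrt(b). In fact, sqrt(4 + 3) = sqrt(7) ≈ 2.6458, while sqrt(4) + sqrt(3) ≈ 3.7321.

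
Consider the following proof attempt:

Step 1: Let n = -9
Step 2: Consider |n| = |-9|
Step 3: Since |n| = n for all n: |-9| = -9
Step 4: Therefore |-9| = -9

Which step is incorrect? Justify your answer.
Step 3: Since |n| = n for all n: |-9| = -9

Step 3 incorrectly states that |n| = n for all n. The correct definition is |n| = n when n >= 0, and |n| = -n when n < 0. Since -9 < 0, we have |-9| = -(-9) = 9, not -9.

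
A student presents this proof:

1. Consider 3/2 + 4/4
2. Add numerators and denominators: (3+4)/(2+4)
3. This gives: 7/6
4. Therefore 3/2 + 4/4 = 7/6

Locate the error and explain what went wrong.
Step 2: Add numerators and denominators: (3+4)/(2+4)

Step 2 incorrectly adds fractions by separately adding numerators and denominators. This is wrong. The correct method requires a common denominator: 3/2 + 4/4 = (3×4 + 4×2)/(2×4) = 20/8 = 5/2. The method used gives 7/6, which is different.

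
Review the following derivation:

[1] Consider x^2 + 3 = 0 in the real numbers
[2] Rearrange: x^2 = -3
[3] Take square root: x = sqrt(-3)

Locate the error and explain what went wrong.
Step 3: Take square root: x = sqrt(-3)

Step 3 takes the square root of -3, which is negative. In the real number system, the square root of a negative number is undefined. The equation x^2 + 3 = 0 has no real solutions. Square roots of negative numbers only exist in the complex numbers.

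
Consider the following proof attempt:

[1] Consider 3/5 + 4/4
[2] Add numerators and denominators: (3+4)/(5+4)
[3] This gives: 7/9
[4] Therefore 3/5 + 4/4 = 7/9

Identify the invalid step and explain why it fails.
Step 2: Add numerators and denominators: (3+4)/(5+4)

Step 2 incorrectly adds fractions by separately adding numerators and denominators. This is wrong. The correct method requires a common denominator: 3/5 + 4/4 = (3×4 + 4×5)/(5×4) = 32/20 = 8/5. The method used gives 7/9, which is different.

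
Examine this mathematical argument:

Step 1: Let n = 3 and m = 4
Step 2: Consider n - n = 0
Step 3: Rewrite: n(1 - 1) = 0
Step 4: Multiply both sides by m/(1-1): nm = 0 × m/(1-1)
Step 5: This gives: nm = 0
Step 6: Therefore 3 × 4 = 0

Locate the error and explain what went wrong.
Step 4: Multiply both sides by m/(1-1): nm = 0 × m/(1-1)

Step 4 multiplies both sides by m/(1-1). However, 1-1 = 0, so this is multiplication by m/0, which is undefined. We cannot multiply by an undefined expression.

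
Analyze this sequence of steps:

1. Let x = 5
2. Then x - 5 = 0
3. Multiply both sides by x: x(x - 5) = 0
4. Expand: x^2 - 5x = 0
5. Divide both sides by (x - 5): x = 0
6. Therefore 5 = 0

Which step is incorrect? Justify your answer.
Step 5: Divide both sides by (x - 5): x = 0

Step 5 divides both sides by (x - 5). However, since x = 5, we have (x - 5) = 0. Division by zero is undefined, making this step invalid.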